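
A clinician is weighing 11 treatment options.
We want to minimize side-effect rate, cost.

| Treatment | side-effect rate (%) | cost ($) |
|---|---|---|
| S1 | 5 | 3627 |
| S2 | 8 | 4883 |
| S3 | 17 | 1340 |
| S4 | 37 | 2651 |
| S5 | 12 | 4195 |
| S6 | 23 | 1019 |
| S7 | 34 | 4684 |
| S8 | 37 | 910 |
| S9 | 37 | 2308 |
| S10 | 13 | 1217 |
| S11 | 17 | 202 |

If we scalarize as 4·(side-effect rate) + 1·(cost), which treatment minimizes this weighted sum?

S1: 4·5 + 1·3627 = 3647
S2: 4·8 + 1·4883 = 4915
S3: 4·17 + 1·1340 = 1408
S4: 4·37 + 1·2651 = 2799
S5: 4·12 + 1·4195 = 4243
S6: 4·23 + 1·1019 = 1111
S7: 4·34 + 1·4684 = 4820
S8: 4·37 + 1·910 = 1058
S9: 4·37 + 1·2308 = 2456
S10: 4·13 + 1·1217 = 1269
S11: 4·17 + 1·202 = 270
Lowest: S11 at 270.

S11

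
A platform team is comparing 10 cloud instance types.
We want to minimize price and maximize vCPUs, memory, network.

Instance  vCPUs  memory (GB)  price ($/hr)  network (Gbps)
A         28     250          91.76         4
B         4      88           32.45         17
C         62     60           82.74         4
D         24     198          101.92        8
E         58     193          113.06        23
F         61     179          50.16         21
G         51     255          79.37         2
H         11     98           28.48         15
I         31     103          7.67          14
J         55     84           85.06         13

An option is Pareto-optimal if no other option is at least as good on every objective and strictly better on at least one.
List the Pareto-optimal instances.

A, B, C, D, E, F, G, H, I

A: not dominated.
B: not dominated.
C: not dominated (best vCPUs).
D: not dominated.
E: not dominated (best network).
F: not dominated.
G: not dominated (best memory).
H: not dominated.
I: not dominated (best price).
J: dominated by F (vCPUs 61≥55, memory 179≥84, price 50.16≤85.06, network 21≥13).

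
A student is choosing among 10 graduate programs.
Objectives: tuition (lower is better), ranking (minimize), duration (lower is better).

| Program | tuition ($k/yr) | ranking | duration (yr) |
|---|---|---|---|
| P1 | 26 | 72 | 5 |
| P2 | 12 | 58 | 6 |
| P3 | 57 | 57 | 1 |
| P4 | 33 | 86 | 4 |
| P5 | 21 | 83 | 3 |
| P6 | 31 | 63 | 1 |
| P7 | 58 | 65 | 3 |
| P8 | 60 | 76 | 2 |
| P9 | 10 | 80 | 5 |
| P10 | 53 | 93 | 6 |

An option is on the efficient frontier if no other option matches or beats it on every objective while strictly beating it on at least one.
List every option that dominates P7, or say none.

P3, P6

P3: tuition 57≤58, ranking 57≤65, duration 1≤3 — dominates P7.
P6: tuition 31≤58, ranking 63≤65, duration 1≤3 — dominates P7.
Others (P1, P2, P4, P5, P8, P9, P10) are each worse than P7 on at least one objective.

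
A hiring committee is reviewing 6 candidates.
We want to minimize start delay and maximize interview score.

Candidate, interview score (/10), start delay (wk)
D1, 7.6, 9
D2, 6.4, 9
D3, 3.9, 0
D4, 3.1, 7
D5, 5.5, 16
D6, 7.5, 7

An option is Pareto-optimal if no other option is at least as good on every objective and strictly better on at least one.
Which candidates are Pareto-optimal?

D1, D3, D6

D1: not dominated (best interview score).
D2: dominated by D1 (interview score 7.6≥6.4, start delay 9≤9).
D3: not dominated (best start delay).
D4: dominated by D3 (interview score 3.9≥3.1, start delay 0≤7).
D5: dominated by D1 (interview score 7.6≥5.5, start delay 9≤16).
D6: not dominated.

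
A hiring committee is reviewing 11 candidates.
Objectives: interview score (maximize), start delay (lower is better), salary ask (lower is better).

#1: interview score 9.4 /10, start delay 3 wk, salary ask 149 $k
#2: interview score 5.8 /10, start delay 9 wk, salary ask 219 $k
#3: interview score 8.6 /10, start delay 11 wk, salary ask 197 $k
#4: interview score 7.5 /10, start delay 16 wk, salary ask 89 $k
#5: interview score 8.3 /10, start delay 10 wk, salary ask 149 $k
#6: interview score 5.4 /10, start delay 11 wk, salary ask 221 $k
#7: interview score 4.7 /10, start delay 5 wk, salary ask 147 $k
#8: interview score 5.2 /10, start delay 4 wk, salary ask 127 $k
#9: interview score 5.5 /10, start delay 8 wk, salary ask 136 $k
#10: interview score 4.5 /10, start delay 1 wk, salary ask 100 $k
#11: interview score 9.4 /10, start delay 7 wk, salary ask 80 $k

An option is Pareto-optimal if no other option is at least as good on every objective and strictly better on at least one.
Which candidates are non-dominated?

#1: not dominated.
#2: dominated by #1 (interview score 9.4≥5.8, start delay 3≤9, salary ask 149≤219).
#3: dominated by #1 (interview score 9.4≥8.6, start delay 3≤11, salary ask 149≤197).
#4: dominated by #11 (interview score 9.4≥7.5, start delay 7≤16, salary ask 80≤89).
#5: dominated by #1 (interview score 9.4≥8.3, start delay 3≤10, salary ask 149≤149).
#6: dominated by #1 (interview score 9.4≥5.4, start delay 3≤11, salary ask 149≤221).
#7: dominated by #8 (interview score 5.2≥4.7, start delay 4≤5, salary ask 127≤147).
#8: not dominated.
#9: dominated by #11 (interview score 9.4≥5.5, start delay 7≤8, salary ask 80≤136).
#10: not dominated (best start delay).
#11: not dominated (best salary ask).

#1, #8, #10, #11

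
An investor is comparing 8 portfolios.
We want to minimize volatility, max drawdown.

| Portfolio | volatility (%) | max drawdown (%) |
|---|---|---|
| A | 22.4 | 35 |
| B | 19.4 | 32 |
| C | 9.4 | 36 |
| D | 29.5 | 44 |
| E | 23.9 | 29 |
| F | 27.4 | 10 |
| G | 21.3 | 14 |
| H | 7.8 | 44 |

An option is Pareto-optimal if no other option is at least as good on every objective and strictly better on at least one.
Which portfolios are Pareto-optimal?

A: dominated by B (volatility 19.4≤22.4, max drawdown 32≤35).
B: not dominated.
C: not dominated.
D: dominated by A (volatility 22.4≤29.5, max drawdown 35≤44).
E: dominated by G (volatility 21.3≤23.9, max drawdown 14≤29).
F: not dominated (best max drawdown).
G: not dominated.
H: not dominated (best volatility).

B, C, F, G, H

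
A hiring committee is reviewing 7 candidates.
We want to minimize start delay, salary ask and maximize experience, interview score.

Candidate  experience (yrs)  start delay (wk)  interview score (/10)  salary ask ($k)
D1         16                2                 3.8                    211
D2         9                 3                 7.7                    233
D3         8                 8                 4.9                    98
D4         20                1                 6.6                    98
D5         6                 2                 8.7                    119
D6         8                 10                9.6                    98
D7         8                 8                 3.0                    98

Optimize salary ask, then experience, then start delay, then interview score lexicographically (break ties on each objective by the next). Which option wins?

D4

First minimize salary ask: best is 98, kept {D3, D4, D6, D7}.
Then maximize experience: best is 20, kept {D4}.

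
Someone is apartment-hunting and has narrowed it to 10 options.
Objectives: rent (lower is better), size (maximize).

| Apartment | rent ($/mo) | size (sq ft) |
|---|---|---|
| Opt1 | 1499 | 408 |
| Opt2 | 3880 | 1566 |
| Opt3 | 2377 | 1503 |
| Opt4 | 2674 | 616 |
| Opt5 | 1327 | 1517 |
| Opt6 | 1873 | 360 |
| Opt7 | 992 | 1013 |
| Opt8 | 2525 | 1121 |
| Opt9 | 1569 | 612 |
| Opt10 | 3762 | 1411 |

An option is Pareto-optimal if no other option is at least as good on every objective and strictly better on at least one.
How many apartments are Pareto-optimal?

Opt1: dominated by Opt5 (rent 1327≤1499, size 1517≥408).
Opt2: not dominated (best size).
Opt3: dominated by Opt5 (rent 1327≤2377, size 1517≥1503).
Opt4: dominated by Opt3 (rent 2377≤2674, size 1503≥616).
Opt5: not dominated.
Opt6: dominated by Opt1 (rent 1499≤1873, size 408≥360).
Opt7: not dominated (best rent).
Opt8: dominated by Opt3 (rent 2377≤2525, size 1503≥1121).
Opt9: dominated by Opt5 (rent 1327≤1569, size 1517≥612).
Opt10: dominated by Opt3 (rent 2377≤3762, size 1503≥1411).
Pareto-optimal: Opt2, Opt5, Opt7 → 3.

3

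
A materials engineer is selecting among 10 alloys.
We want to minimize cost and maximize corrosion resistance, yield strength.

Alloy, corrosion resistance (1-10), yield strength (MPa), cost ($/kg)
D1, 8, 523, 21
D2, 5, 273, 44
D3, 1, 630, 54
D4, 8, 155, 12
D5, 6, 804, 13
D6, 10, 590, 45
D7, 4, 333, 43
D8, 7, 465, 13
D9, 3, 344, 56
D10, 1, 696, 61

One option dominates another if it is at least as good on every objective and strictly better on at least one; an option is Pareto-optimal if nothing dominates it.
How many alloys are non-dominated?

5

D1: not dominated.
D2: dominated by D1 (corrosion resistance 8≥5, yield strength 523≥273, cost 21≤44).
D3: dominated by D5 (corrosion resistance 6≥1, yield strength 804≥630, cost 13≤54).
D4: not dominated (best cost).
D5: not dominated (best yield strength).
D6: not dominated (best corrosion resistance).
D7: dominated by D1 (corrosion resistance 8≥4, yield strength 523≥333, cost 21≤43).
D8: not dominated.
D9: dominated by D1 (corrosion resistance 8≥3, yield strength 523≥344, cost 21≤56).
D10: dominated by D5 (corrosion resistance 6≥1, yield strength 804≥696, cost 13≤61).
Pareto-optimal: D1, D4, D5, D6, D8 → 5.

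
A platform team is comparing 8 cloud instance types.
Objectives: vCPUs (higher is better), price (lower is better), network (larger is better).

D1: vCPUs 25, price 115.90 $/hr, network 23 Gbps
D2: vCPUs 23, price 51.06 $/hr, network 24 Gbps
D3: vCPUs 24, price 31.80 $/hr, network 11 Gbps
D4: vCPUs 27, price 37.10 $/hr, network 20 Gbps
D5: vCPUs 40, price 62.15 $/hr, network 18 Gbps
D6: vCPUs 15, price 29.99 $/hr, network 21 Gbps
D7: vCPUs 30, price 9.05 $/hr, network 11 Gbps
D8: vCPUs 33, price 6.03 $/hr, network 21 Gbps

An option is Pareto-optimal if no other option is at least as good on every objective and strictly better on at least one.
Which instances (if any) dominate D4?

D8: vCPUs 33≥27, price 6.03≤37.10, network 21≥20 — dominates D4.
Others (D1, D2, D3, D5, D6, D7) are each worse than D4 on at least one objective.

D8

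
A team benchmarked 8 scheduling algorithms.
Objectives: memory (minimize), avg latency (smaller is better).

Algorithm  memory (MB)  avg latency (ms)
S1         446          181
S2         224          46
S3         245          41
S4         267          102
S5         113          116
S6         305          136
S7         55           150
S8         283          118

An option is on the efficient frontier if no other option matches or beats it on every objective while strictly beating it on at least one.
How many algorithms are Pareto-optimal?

4

S1: dominated by S2 (memory 224≤446, avg latency 46≤181).
S2: not dominated.
S3: not dominated (best avg latency).
S4: dominated by S2 (memory 224≤267, avg latency 46≤102).
S5: not dominated.
S6: dominated by S2 (memory 224≤305, avg latency 46≤136).
S7: not dominated (best memory).
S8: dominated by S2 (memory 224≤283, avg latency 46≤118).
Pareto-optimal: S2, S3, S5, S7 → 4.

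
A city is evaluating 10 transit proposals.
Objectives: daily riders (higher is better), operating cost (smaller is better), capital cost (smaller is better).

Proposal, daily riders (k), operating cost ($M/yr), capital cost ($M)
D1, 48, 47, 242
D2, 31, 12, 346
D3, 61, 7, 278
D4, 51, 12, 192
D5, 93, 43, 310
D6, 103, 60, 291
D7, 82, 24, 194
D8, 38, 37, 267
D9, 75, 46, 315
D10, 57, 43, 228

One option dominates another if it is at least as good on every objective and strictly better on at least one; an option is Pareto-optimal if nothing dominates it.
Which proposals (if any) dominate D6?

D1: worse on daily riders (48 vs 103).
D2: worse on daily riders (31 vs 103).
D3: worse on daily riders (61 vs 103).
D4: worse on daily riders (51 vs 103).
D5: worse on daily riders (93 vs 103).
D7: worse on daily riders (82 vs 103).
D8: worse on daily riders (38 vs 103).
D9: worse on daily riders (75 vs 103).
D10: worse on daily riders (57 vs 103).
No option dominates D6.

none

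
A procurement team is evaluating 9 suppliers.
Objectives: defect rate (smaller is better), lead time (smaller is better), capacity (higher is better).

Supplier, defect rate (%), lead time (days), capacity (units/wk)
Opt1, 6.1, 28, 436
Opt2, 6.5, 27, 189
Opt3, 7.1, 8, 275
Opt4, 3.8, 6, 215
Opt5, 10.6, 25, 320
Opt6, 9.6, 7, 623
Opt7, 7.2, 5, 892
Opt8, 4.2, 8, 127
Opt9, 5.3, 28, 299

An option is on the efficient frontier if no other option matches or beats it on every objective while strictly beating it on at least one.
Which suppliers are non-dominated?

Opt1, Opt3, Opt4, Opt7, Opt9

Opt1: not dominated.
Opt2: dominated by Opt4 (defect rate 3.8≤6.5, lead time 6≤27, capacity 215≥189).
Opt3: not dominated.
Opt4: not dominated (best defect rate).
Opt5: dominated by Opt6 (defect rate 9.6≤10.6, lead time 7≤25, capacity 623≥320).
Opt6: dominated by Opt7 (defect rate 7.2≤9.6, lead time 5≤7, capacity 892≥623).
Opt7: not dominated (best lead time).
Opt8: dominated by Opt4 (defect rate 3.8≤4.2, lead time 6≤8, capacity 215≥127).
Opt9: not dominated.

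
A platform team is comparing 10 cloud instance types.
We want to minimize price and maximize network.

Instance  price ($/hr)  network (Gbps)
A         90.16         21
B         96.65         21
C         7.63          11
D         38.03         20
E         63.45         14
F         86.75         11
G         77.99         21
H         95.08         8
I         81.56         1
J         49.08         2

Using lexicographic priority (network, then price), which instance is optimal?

First maximize network: best is 21, kept {A, B, G}.
Then minimize price: best is 77.99, kept {G}.

G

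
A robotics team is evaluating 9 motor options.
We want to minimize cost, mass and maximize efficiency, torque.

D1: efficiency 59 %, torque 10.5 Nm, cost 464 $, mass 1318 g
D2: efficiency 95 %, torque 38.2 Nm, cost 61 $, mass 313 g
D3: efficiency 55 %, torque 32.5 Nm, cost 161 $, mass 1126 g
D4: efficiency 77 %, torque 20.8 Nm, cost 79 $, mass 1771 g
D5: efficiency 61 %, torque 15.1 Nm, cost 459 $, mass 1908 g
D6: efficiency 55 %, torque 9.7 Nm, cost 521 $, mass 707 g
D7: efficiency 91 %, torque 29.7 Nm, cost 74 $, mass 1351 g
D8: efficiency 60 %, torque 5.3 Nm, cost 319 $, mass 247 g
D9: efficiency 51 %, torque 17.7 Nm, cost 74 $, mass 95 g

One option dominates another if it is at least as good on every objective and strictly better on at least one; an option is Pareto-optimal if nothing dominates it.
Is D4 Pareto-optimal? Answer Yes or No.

No

D2 vs D4: efficiency 95≥77, torque 38.2≥20.8, cost 61≤79, mass 313≤1771 — D2 is at least as good on every objective and strictly better on at least one, so D2 dominates D4.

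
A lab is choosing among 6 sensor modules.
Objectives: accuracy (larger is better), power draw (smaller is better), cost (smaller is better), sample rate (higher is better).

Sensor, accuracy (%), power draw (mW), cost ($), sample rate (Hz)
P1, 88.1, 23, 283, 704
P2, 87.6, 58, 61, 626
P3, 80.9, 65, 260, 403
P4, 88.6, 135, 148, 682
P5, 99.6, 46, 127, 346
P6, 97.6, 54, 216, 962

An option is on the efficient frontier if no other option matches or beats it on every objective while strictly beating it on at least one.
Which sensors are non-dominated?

P1: not dominated (best power draw).
P2: not dominated (best cost).
P3: dominated by P2 (accuracy 87.6≥80.9, power draw 58≤65, cost 61≤260, sample rate 626≥403).
P4: not dominated.
P5: not dominated (best accuracy).
P6: not dominated (best sample rate).

P1, P2, P4, P5, P6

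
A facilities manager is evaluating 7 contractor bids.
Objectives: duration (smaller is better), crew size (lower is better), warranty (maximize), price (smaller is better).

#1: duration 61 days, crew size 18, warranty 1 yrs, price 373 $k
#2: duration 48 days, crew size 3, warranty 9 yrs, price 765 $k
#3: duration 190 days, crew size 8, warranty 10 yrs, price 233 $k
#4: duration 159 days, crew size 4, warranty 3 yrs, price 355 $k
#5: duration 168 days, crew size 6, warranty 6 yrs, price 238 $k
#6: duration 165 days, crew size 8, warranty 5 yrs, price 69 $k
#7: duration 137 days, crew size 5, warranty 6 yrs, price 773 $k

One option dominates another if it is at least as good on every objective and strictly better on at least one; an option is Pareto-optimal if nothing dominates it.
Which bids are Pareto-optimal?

#1: not dominated.
#2: not dominated (best duration).
#3: not dominated (best warranty).
#4: not dominated.
#5: not dominated.
#6: not dominated (best price).
#7: dominated by #2 (duration 48≤137, crew size 3≤5, warranty 9≥6, price 765≤773).

#1, #2, #3, #4, #5, #6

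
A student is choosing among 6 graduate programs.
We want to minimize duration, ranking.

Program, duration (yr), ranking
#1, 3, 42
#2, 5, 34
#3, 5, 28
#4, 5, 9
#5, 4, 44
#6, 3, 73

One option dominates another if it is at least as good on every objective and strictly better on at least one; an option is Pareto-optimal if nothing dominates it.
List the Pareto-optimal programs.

#1, #4

#1: not dominated.
#2: dominated by #3 (duration 5≤5, ranking 28≤34).
#3: dominated by #4 (duration 5≤5, ranking 9≤28).
#4: not dominated (best ranking).
#5: dominated by #1 (duration 3≤4, ranking 42≤44).
#6: dominated by #1 (duration 3≤3, ranking 42≤73).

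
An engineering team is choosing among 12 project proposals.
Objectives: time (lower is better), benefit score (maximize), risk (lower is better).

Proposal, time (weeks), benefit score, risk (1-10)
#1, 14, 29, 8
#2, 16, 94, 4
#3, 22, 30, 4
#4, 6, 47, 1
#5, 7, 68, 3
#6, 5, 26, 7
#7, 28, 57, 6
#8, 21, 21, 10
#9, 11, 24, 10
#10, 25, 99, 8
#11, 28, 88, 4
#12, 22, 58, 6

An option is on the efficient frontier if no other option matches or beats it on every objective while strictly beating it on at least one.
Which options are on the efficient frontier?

#1: dominated by #4 (time 6≤14, benefit score 47≥29, risk 1≤8).
#2: not dominated.
#3: dominated by #2 (time 16≤22, benefit score 94≥30, risk 4≤4).
#4: not dominated (best risk).
#5: not dominated.
#6: not dominated (best time).
#7: dominated by #2 (time 16≤28, benefit score 94≥57, risk 4≤6).
#8: dominated by #1 (time 14≤21, benefit score 29≥21, risk 8≤10).
#9: dominated by #4 (time 6≤11, benefit score 47≥24, risk 1≤10).
#10: not dominated (best benefit score).
#11: dominated by #2 (time 16≤28, benefit score 94≥88, risk 4≤4).
#12: dominated by #2 (time 16≤22, benefit score 94≥58, risk 4≤6).

#2, #4, #5, #6, #10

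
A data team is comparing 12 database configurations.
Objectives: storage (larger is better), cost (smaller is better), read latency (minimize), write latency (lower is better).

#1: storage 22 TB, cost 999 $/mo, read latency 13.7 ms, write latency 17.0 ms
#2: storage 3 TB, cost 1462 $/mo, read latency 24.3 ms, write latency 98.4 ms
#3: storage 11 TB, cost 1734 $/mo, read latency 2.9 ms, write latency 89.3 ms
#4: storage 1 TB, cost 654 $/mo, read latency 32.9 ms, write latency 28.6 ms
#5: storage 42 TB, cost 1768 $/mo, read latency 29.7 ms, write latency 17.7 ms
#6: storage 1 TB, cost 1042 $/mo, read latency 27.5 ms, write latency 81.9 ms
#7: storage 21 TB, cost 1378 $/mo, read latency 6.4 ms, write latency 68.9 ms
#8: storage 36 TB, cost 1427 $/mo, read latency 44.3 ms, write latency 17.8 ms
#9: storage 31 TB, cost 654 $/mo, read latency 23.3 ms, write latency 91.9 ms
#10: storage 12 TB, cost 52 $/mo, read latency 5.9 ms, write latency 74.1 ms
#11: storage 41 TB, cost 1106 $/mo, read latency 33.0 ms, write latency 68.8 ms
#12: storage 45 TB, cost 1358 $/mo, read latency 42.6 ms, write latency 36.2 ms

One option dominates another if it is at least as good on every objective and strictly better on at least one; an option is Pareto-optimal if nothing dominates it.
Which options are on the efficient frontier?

#1, #3, #4, #5, #7, #8, #9, #10, #11, #12

#1: not dominated (best write latency).
#2: dominated by #1 (storage 22≥3, cost 999≤1462, read latency 13.7≤24.3, write latency 17.0≤98.4).
#3: not dominated (best read latency).
#4: not dominated.
#5: not dominated.
#6: dominated by #1 (storage 22≥1, cost 999≤1042, read latency 13.7≤27.5, write latency 17.0≤81.9).
#7: not dominated.
#8: not dominated.
#9: not dominated.
#10: not dominated (best cost).
#11: not dominated.
#12: not dominated (best storage).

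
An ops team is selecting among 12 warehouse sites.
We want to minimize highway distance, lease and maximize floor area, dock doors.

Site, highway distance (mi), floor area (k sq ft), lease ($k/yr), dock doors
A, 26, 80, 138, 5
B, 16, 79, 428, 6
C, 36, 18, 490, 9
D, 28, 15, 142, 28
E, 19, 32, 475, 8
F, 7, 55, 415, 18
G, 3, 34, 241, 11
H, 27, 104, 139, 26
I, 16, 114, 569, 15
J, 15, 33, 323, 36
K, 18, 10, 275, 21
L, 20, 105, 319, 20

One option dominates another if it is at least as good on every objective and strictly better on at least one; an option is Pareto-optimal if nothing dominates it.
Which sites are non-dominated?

A, B, D, F, G, H, I, J, K, L

A: not dominated (best lease).
B: not dominated.
C: dominated by F (highway distance 7≤36, floor area 55≥18, lease 415≤490, dock doors 18≥9).
D: not dominated.
E: dominated by F (highway distance 7≤19, floor area 55≥32, lease 415≤475, dock doors 18≥8).
F: not dominated.
G: not dominated (best highway distance).
H: not dominated.
I: not dominated (best floor area).
J: not dominated (best dock doors).
K: not dominated.
L: not dominated.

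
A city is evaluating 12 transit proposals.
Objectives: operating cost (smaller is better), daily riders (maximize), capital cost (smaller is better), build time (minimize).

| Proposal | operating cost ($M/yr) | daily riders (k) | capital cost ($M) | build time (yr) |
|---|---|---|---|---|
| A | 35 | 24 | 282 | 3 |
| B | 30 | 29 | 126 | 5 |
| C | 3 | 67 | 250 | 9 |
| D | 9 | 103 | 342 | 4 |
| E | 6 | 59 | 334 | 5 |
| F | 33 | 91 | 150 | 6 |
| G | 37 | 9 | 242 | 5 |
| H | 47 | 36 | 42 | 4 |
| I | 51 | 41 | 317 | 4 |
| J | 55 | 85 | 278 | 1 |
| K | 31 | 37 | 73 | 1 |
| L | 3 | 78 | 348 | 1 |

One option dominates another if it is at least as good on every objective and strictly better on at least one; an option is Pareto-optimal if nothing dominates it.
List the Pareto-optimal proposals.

A: dominated by K (operating cost 31≤35, daily riders 37≥24, capital cost 73≤282, build time 1≤3).
B: not dominated.
C: not dominated.
D: not dominated (best daily riders).
E: not dominated.
F: not dominated.
G: dominated by B (operating cost 30≤37, daily riders 29≥9, capital cost 126≤242, build time 5≤5).
H: not dominated (best capital cost).
I: not dominated.
J: not dominated.
K: not dominated.
L: not dominated.

B, C, D, E, F, H, I, J, K, L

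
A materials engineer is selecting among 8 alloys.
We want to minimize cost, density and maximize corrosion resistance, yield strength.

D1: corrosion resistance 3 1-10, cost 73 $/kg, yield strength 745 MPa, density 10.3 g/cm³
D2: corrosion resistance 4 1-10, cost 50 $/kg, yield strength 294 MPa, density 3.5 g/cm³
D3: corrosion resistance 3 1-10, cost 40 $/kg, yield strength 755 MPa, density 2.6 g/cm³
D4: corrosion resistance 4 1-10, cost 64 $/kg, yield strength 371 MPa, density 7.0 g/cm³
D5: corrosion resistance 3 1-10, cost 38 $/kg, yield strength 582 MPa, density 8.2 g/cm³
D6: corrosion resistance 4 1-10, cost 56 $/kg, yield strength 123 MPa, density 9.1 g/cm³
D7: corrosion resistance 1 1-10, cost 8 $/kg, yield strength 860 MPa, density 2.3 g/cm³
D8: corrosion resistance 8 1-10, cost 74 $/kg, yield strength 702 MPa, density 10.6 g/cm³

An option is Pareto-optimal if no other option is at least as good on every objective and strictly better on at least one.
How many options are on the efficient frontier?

D1: dominated by D3 (corrosion resistance 3≥3, cost 40≤73, yield strength 755≥745, density 2.6≤10.3).
D2: not dominated.
D3: not dominated.
D4: not dominated.
D5: not dominated.
D6: dominated by D2 (corrosion resistance 4≥4, cost 50≤56, yield strength 294≥123, density 3.5≤9.1).
D7: not dominated (best cost).
D8: not dominated (best corrosion resistance).
Pareto-optimal: D2, D3, D4, D5, D7, D8 → 6.

6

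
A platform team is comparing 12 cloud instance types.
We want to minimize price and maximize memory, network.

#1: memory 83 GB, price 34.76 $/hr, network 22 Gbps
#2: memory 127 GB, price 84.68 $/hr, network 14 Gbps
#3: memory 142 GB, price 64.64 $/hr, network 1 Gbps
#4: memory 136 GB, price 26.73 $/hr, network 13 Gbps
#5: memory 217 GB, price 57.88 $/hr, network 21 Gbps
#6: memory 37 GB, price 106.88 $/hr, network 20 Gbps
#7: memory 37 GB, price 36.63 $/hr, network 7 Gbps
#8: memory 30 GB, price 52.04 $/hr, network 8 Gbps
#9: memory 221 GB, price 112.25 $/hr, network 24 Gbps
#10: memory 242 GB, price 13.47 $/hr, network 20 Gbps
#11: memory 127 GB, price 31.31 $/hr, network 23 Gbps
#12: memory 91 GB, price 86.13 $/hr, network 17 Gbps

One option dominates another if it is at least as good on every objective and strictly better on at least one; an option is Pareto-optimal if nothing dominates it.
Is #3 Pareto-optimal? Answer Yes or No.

#5 vs #3: memory 217≥142, price 57.88≤64.64, network 21≥1 — #5 is at least as good on every objective and strictly better on at least one, so #5 dominates #3.

No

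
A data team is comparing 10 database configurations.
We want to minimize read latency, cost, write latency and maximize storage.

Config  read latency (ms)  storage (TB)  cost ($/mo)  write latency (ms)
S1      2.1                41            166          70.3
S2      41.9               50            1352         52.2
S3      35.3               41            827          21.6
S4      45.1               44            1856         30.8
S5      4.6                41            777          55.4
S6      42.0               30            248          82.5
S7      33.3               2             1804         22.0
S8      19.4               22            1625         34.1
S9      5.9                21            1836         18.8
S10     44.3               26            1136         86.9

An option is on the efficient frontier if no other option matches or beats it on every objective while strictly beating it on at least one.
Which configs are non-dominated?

S1, S2, S3, S4, S5, S7, S8, S9

S1: not dominated (best read latency).
S2: not dominated (best storage).
S3: not dominated.
S4: not dominated.
S5: not dominated.
S6: dominated by S1 (read latency 2.1≤42.0, storage 41≥30, cost 166≤248, write latency 70.3≤82.5).
S7: not dominated.
S8: not dominated.
S9: not dominated (best write latency).
S10: dominated by S1 (read latency 2.1≤44.3, storage 41≥26, cost 166≤1136, write latency 70.3≤86.9).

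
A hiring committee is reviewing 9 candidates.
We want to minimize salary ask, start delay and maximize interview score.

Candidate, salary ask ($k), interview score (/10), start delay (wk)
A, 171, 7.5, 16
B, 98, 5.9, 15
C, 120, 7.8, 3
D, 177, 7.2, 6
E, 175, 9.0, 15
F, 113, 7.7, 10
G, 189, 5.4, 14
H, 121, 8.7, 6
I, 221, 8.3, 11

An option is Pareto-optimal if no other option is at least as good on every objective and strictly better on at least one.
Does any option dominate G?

C vs G: salary ask 120≤189, interview score 7.8≥5.4, start delay 3≤14 — C is at least as good on every objective and strictly better on at least one, so C dominates G.

Yes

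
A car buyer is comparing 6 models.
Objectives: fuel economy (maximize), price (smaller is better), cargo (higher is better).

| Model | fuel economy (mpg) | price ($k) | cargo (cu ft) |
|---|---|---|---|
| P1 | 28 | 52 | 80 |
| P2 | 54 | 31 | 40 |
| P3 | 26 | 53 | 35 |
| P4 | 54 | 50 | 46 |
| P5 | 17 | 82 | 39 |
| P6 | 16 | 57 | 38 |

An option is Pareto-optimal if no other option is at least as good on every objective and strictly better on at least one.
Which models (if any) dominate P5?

P1: fuel economy 28≥17, price 52≤82, cargo 80≥39 — dominates P5.
P2: fuel economy 54≥17, price 31≤82, cargo 40≥39 — dominates P5.
P4: fuel economy 54≥17, price 50≤82, cargo 46≥39 — dominates P5.
Others (P3, P6) are each worse than P5 on at least one objective.

P1, P2, P4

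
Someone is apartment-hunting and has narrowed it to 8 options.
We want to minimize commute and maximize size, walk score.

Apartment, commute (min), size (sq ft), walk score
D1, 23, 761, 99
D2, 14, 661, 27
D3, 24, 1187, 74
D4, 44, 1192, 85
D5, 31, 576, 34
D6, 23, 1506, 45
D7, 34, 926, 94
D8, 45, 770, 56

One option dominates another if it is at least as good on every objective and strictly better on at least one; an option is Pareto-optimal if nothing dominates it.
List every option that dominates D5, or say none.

D1: commute 23≤31, size 761≥576, walk score 99≥34 — dominates D5.
D3: commute 24≤31, size 1187≥576, walk score 74≥34 — dominates D5.
D6: commute 23≤31, size 1506≥576, walk score 45≥34 — dominates D5.
Others (D2, D4, D7, D8) are each worse than D5 on at least one objective.

D1, D3, D6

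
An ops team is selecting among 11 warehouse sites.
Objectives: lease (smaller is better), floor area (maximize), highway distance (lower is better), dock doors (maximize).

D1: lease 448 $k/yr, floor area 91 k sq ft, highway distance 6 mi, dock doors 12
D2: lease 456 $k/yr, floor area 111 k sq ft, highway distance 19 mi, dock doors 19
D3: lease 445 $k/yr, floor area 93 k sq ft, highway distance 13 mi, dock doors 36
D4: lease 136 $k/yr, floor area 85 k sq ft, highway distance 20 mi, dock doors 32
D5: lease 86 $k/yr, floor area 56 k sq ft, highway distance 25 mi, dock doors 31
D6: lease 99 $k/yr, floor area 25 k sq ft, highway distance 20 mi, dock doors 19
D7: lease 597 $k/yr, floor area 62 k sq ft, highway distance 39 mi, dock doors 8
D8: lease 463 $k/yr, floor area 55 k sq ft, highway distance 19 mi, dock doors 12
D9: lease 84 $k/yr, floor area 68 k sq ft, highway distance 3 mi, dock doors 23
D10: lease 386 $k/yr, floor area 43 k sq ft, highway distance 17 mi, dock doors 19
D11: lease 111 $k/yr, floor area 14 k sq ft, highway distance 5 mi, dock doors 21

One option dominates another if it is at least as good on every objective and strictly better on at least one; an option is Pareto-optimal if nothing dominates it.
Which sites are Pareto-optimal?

D1, D2, D3, D4, D5, D9

D1: not dominated.
D2: not dominated (best floor area).
D3: not dominated (best dock doors).
D4: not dominated.
D5: not dominated.
D6: dominated by D9 (lease 84≤99, floor area 68≥25, highway distance 3≤20, dock doors 23≥19).
D7: dominated by D1 (lease 448≤597, floor area 91≥62, highway distance 6≤39, dock doors 12≥8).
D8: dominated by D1 (lease 448≤463, floor area 91≥55, highway distance 6≤19, dock doors 12≥12).
D9: not dominated (best lease).
D10: dominated by D9 (lease 84≤386, floor area 68≥43, highway distance 3≤17, dock doors 23≥19).
D11: dominated by D9 (lease 84≤111, floor area 68≥14, highway distance 3≤5, dock doors 23≥21).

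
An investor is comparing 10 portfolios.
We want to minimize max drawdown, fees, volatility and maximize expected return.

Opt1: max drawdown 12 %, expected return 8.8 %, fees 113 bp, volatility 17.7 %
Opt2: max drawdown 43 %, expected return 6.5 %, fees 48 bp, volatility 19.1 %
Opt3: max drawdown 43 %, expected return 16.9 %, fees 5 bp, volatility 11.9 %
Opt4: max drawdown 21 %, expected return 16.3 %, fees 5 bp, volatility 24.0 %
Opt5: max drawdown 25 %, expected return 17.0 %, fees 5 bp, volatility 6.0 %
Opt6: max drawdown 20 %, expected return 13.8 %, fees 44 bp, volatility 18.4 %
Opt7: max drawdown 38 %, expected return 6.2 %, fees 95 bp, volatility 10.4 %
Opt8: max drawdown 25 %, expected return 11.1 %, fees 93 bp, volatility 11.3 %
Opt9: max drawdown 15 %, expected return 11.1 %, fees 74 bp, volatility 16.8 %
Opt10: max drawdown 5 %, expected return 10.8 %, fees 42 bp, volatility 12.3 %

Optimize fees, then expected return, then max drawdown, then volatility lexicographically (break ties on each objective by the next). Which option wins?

First minimize fees: best is 5, kept {Opt3, Opt4, Opt5}.
Then maximize expected return: best is 17.0, kept {Opt5}.

Opt5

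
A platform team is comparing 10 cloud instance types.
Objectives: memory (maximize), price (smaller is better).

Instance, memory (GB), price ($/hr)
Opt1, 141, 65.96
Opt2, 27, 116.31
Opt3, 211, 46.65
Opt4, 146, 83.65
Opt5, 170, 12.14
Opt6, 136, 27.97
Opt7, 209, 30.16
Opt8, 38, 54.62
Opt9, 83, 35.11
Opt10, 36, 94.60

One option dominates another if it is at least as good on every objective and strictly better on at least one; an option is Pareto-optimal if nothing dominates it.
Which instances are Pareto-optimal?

Opt3, Opt5, Opt7

Opt1: dominated by Opt3 (memory 211≥141, price 46.65≤65.96).
Opt2: dominated by Opt1 (memory 141≥27, price 65.96≤116.31).
Opt3: not dominated (best memory).
Opt4: dominated by Opt3 (memory 211≥146, price 46.65≤83.65).
Opt5: not dominated (best price).
Opt6: dominated by Opt5 (memory 170≥136, price 12.14≤27.97).
Opt7: not dominated.
Opt8: dominated by Opt3 (memory 211≥38, price 46.65≤54.62).
Opt9: dominated by Opt5 (memory 170≥83, price 12.14≤35.11).
Opt10: dominated by Opt1 (memory 141≥36, price 65.96≤94.60).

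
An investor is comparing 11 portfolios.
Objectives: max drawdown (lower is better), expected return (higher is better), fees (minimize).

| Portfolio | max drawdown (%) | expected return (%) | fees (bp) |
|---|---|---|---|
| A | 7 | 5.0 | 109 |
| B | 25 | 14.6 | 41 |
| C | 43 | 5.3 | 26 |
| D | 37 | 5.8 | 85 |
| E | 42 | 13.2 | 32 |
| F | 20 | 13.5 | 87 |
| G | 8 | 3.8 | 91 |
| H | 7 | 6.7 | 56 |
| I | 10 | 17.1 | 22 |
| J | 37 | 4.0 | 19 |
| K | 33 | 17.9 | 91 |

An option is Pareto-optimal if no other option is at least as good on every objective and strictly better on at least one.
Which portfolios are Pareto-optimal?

H, I, J, K

A: dominated by H (max drawdown 7≤7, expected return 6.7≥5.0, fees 56≤109).
B: dominated by I (max drawdown 10≤25, expected return 17.1≥14.6, fees 22≤41).
C: dominated by I (max drawdown 10≤43, expected return 17.1≥5.3, fees 22≤26).
D: dominated by B (max drawdown 25≤37, expected return 14.6≥5.8, fees 41≤85).
E: dominated by I (max drawdown 10≤42, expected return 17.1≥13.2, fees 22≤32).
F: dominated by I (max drawdown 10≤20, expected return 17.1≥13.5, fees 22≤87).
G: dominated by H (max drawdown 7≤8, expected return 6.7≥3.8, fees 56≤91).
H: not dominated.
I: not dominated.
J: not dominated (best fees).
K: not dominated (best expected return).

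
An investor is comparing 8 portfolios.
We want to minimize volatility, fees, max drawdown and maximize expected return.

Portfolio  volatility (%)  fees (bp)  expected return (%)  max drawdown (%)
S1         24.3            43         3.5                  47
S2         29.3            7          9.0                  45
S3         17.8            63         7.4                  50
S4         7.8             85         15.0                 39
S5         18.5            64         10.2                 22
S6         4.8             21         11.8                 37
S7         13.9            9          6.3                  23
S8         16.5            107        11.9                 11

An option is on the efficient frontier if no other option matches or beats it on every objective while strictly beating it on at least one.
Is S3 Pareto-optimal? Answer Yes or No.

S6 vs S3: volatility 4.8≤17.8, fees 21≤63, expected return 11.8≥7.4, max drawdown 37≤50 — S6 is at least as good on every objective and strictly better on at least one, so S6 dominates S3.

No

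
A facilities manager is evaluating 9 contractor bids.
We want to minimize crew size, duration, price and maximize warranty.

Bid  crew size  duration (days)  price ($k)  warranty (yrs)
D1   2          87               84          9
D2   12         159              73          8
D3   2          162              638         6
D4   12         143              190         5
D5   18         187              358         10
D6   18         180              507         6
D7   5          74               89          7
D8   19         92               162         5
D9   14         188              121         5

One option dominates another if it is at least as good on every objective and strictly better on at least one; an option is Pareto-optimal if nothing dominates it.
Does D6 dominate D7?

No

D6 vs D7: D6 is worse on crew size (18 vs 5), so it does not dominate D7.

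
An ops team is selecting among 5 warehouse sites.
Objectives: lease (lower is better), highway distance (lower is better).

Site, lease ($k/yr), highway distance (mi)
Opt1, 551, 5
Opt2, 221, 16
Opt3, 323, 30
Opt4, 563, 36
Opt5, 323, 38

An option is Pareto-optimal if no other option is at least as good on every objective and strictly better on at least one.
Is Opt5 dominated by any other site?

Opt2 vs Opt5: lease 221≤323, highway distance 16≤38 — Opt2 is at least as good on every objective and strictly better on at least one, so Opt2 dominates Opt5.

Yes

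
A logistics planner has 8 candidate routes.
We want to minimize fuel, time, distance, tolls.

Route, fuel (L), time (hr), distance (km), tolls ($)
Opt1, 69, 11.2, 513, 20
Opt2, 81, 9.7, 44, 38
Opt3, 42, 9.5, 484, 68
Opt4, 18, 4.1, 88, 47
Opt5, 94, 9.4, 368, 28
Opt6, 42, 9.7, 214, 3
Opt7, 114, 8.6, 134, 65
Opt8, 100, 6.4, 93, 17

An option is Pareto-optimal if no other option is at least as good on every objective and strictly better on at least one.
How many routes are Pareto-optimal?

Opt1: dominated by Opt6 (fuel 42≤69, time 9.7≤11.2, distance 214≤513, tolls 3≤20).
Opt2: not dominated (best distance).
Opt3: dominated by Opt4 (fuel 18≤42, time 4.1≤9.5, distance 88≤484, tolls 47≤68).
Opt4: not dominated (best fuel).
Opt5: not dominated.
Opt6: not dominated (best tolls).
Opt7: dominated by Opt4 (fuel 18≤114, time 4.1≤8.6, distance 88≤134, tolls 47≤65).
Opt8: not dominated.
Pareto-optimal: Opt2, Opt4, Opt5, Opt6, Opt8 → 5.

5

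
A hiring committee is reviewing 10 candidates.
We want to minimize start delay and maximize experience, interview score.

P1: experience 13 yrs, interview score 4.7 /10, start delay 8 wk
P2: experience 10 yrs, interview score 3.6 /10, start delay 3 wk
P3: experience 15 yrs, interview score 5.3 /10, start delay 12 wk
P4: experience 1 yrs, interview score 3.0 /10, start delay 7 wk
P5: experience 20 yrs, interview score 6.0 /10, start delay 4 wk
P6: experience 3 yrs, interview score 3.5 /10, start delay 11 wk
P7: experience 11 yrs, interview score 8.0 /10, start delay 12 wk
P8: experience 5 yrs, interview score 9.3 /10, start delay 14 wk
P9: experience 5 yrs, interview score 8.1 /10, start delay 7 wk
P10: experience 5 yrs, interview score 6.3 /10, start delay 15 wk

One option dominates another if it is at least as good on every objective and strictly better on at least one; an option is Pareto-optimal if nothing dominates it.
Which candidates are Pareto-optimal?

P1: dominated by P5 (experience 20≥13, interview score 6.0≥4.7, start delay 4≤8).
P2: not dominated (best start delay).
P3: dominated by P5 (experience 20≥15, interview score 6.0≥5.3, start delay 4≤12).
P4: dominated by P2 (experience 10≥1, interview score 3.6≥3.0, start delay 3≤7).
P5: not dominated (best experience).
P6: dominated by P1 (experience 13≥3, interview score 4.7≥3.5, start delay 8≤11).
P7: not dominated.
P8: not dominated (best interview score).
P9: not dominated.
P10: dominated by P7 (experience 11≥5, interview score 8.0≥6.3, start delay 12≤15).

P2, P5, P7, P8, P9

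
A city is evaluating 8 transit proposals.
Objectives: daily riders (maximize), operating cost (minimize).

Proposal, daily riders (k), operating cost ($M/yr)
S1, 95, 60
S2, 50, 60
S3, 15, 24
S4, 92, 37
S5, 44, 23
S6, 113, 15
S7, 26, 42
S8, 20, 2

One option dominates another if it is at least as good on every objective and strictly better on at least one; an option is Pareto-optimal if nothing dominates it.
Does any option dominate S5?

Yes

S6 vs S5: daily riders 113≥44, operating cost 15≤23 — S6 is at least as good on every objective and strictly better on at least one, so S6 dominates S5.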